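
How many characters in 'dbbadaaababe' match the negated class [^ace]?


Negated class [^ace] matches any char NOT in {a, c, e}
Scanning 'dbbadaaababe':
  pos 0: 'd' -> MATCH
  pos 1: 'b' -> MATCH
  pos 2: 'b' -> MATCH
  pos 3: 'a' -> no (excluded)
  pos 4: 'd' -> MATCH
  pos 5: 'a' -> no (excluded)
  pos 6: 'a' -> no (excluded)
  pos 7: 'a' -> no (excluded)
  pos 8: 'b' -> MATCH
  pos 9: 'a' -> no (excluded)
  pos 10: 'b' -> MATCH
  pos 11: 'e' -> no (excluded)
Total matches: 6

6


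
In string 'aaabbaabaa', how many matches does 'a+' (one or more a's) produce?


Pattern 'a+' matches one or more consecutive a's.
String: 'aaabbaabaa'
Scanning for runs of a:
  Match 1: 'aaa' (length 3)
  Match 2: 'aa' (length 2)
  Match 3: 'aa' (length 2)
Total matches: 3

3


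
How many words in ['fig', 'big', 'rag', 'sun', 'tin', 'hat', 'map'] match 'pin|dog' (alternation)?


Alternation 'pin|dog' matches either 'pin' or 'dog'.
Checking each word:
  'fig' -> no
  'big' -> no
  'rag' -> no
  'sun' -> no
  'tin' -> no
  'hat' -> no
  'map' -> no
Matches: []
Count: 0

0


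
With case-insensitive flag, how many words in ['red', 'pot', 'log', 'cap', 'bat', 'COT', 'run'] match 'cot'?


Case-insensitive matching: compare each word's lowercase form to 'cot'.
  'red' -> lower='red' -> no
  'pot' -> lower='pot' -> no
  'log' -> lower='log' -> no
  'cap' -> lower='cap' -> no
  'bat' -> lower='bat' -> no
  'COT' -> lower='cot' -> MATCH
  'run' -> lower='run' -> no
Matches: ['COT']
Count: 1

1


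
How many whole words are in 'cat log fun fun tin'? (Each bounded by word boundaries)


Word boundaries (\b) mark the start/end of each word.
Text: 'cat log fun fun tin'
Splitting by whitespace:
  Word 1: 'cat'
  Word 2: 'log'
  Word 3: 'fun'
  Word 4: 'fun'
  Word 5: 'tin'
Total whole words: 5

5


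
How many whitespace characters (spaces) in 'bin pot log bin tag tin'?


\s matches whitespace characters (spaces, tabs, etc.).
Text: 'bin pot log bin tag tin'
This text has 6 words separated by spaces.
Number of spaces = number of words - 1 = 6 - 1 = 5

5


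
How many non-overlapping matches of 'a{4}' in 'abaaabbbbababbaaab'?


Pattern 'a{4}' matches exactly 4 consecutive a's (greedy, non-overlapping).
String: 'abaaabbbbababbaaab'
Scanning for runs of a's:
  Run at pos 0: 'a' (length 1) -> 0 match(es)
  Run at pos 2: 'aaa' (length 3) -> 0 match(es)
  Run at pos 9: 'a' (length 1) -> 0 match(es)
  Run at pos 11: 'a' (length 1) -> 0 match(es)
  Run at pos 14: 'aaa' (length 3) -> 0 match(es)
Matches found: []
Total: 0

0


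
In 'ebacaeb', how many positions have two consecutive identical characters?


Looking for consecutive identical characters in 'ebacaeb':
  pos 0-1: 'e' vs 'b' -> different
  pos 1-2: 'b' vs 'a' -> different
  pos 2-3: 'a' vs 'c' -> different
  pos 3-4: 'c' vs 'a' -> different
  pos 4-5: 'a' vs 'e' -> different
  pos 5-6: 'e' vs 'b' -> different
Consecutive identical pairs: []
Count: 0

0


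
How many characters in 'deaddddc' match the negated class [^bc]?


Negated class [^bc] matches any char NOT in {b, c}
Scanning 'deaddddc':
  pos 0: 'd' -> MATCH
  pos 1: 'e' -> MATCH
  pos 2: 'a' -> MATCH
  pos 3: 'd' -> MATCH
  pos 4: 'd' -> MATCH
  pos 5: 'd' -> MATCH
  pos 6: 'd' -> MATCH
  pos 7: 'c' -> no (excluded)
Total matches: 7

7


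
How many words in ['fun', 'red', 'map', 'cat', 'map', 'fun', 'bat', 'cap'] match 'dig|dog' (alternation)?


Alternation 'dig|dog' matches either 'dig' or 'dog'.
Checking each word:
  'fun' -> no
  'red' -> no
  'map' -> no
  'cat' -> no
  'map' -> no
  'fun' -> no
  'bat' -> no
  'cap' -> no
Matches: []
Count: 0

0


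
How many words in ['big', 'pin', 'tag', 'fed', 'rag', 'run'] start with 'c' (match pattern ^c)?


Pattern ^c anchors to start of word. Check which words begin with 'c':
  'big' -> no
  'pin' -> no
  'tag' -> no
  'fed' -> no
  'rag' -> no
  'run' -> no
Matching words: []
Count: 0

0


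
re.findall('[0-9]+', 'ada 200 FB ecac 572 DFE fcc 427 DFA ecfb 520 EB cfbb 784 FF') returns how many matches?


Pattern '[0-9]+' finds one or more digits.
Text: 'ada 200 FB ecac 572 DFE fcc 427 DFA ecfb 520 EB cfbb 784 FF'
Scanning for matches:
  Match 1: '200'
  Match 2: '572'
  Match 3: '427'
  Match 4: '520'
  Match 5: '784'
Total matches: 5

5


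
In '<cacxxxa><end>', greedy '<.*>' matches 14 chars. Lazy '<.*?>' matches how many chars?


Greedy '<.*>' tries to match as MUCH as possible.
Lazy '<.*?>' tries to match as LITTLE as possible.

String: '<cacxxxa><end>'
Greedy '<.*>' starts at first '<' and extends to the LAST '>': '<cacxxxa><end>' (14 chars)
Lazy '<.*?>' starts at first '<' and stops at the FIRST '>': '<cacxxxa>' (9 chars)

9


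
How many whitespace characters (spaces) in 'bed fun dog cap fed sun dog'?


\s matches whitespace characters (spaces, tabs, etc.).
Text: 'bed fun dog cap fed sun dog'
This text has 7 words separated by spaces.
Number of spaces = number of words - 1 = 7 - 1 = 6

6


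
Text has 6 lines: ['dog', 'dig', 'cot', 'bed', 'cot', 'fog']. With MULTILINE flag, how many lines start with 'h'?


With MULTILINE flag, ^ matches the start of each line.
Lines: ['dog', 'dig', 'cot', 'bed', 'cot', 'fog']
Checking which lines start with 'h':
  Line 1: 'dog' -> no
  Line 2: 'dig' -> no
  Line 3: 'cot' -> no
  Line 4: 'bed' -> no
  Line 5: 'cot' -> no
  Line 6: 'fog' -> no
Matching lines: []
Count: 0

0


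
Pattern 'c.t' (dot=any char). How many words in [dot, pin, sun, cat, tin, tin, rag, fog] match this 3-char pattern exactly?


Pattern 'c.t' means: starts with 'c', any single char, ends with 't'.
Checking each word (must be exactly 3 chars):
  'dot' (len=3): no
  'pin' (len=3): no
  'sun' (len=3): no
  'cat' (len=3): MATCH
  'tin' (len=3): no
  'tin' (len=3): no
  'rag' (len=3): no
  'fog' (len=3): no
Matching words: ['cat']
Total: 1

1


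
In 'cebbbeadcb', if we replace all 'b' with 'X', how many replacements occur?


re.sub('b', 'X', text) replaces every occurrence of 'b' with 'X'.
Text: 'cebbbeadcb'
Scanning for 'b':
  pos 2: 'b' -> replacement #1
  pos 3: 'b' -> replacement #2
  pos 4: 'b' -> replacement #3
  pos 9: 'b' -> replacement #4
Total replacements: 4

4


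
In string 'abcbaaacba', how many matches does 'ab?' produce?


Pattern 'ab?' matches 'a' optionally followed by 'b'.
String: 'abcbaaacba'
Scanning left to right for 'a' then checking next char:
  Match 1: 'ab' (a followed by b)
  Match 2: 'a' (a not followed by b)
  Match 3: 'a' (a not followed by b)
  Match 4: 'a' (a not followed by b)
  Match 5: 'a' (a not followed by b)
Total matches: 5

5


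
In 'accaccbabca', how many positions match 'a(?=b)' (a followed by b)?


Lookahead 'a(?=b)' matches 'a' only when followed by 'b'.
String: 'accaccbabca'
Checking each position where char is 'a':
  pos 0: 'a' -> no (next='c')
  pos 3: 'a' -> no (next='c')
  pos 7: 'a' -> MATCH (next='b')
Matching positions: [7]
Count: 1

1


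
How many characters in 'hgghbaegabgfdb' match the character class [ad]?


Character class [ad] matches any of: {a, d}
Scanning string 'hgghbaegabgfdb' character by character:
  pos 0: 'h' -> no
  pos 1: 'g' -> no
  pos 2: 'g' -> no
  pos 3: 'h' -> no
  pos 4: 'b' -> no
  pos 5: 'a' -> MATCH
  pos 6: 'e' -> no
  pos 7: 'g' -> no
  pos 8: 'a' -> MATCH
  pos 9: 'b' -> no
  pos 10: 'g' -> no
  pos 11: 'f' -> no
  pos 12: 'd' -> MATCH
  pos 13: 'b' -> no
Total matches: 3

3


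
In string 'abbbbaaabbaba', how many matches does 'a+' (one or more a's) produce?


Pattern 'a+' matches one or more consecutive a's.
String: 'abbbbaaabbaba'
Scanning for runs of a:
  Match 1: 'a' (length 1)
  Match 2: 'aaa' (length 3)
  Match 3: 'a' (length 1)
  Match 4: 'a' (length 1)
Total matches: 4

4


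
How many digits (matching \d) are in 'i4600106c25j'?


\d matches any digit 0-9.
Scanning 'i4600106c25j':
  pos 1: '4' -> DIGIT
  pos 2: '6' -> DIGIT
  pos 3: '0' -> DIGIT
  pos 4: '0' -> DIGIT
  pos 5: '1' -> DIGIT
  pos 6: '0' -> DIGIT
  pos 7: '6' -> DIGIT
  pos 9: '2' -> DIGIT
  pos 10: '5' -> DIGIT
Digits found: ['4', '6', '0', '0', '1', '0', '6', '2', '5']
Total: 9

9


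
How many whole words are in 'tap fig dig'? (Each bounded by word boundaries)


Word boundaries (\b) mark the start/end of each word.
Text: 'tap fig dig'
Splitting by whitespace:
  Word 1: 'tap'
  Word 2: 'fig'
  Word 3: 'dig'
Total whole words: 3

3


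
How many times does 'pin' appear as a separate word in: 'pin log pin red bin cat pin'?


Scanning each word for exact match 'pin':
  Word 1: 'pin' -> MATCH
  Word 2: 'log' -> no
  Word 3: 'pin' -> MATCH
  Word 4: 'red' -> no
  Word 5: 'bin' -> no
  Word 6: 'cat' -> no
  Word 7: 'pin' -> MATCH
Total matches: 3

3


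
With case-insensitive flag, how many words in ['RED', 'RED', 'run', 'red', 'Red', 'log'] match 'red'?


Case-insensitive matching: compare each word's lowercase form to 'red'.
  'RED' -> lower='red' -> MATCH
  'RED' -> lower='red' -> MATCH
  'run' -> lower='run' -> no
  'red' -> lower='red' -> MATCH
  'Red' -> lower='red' -> MATCH
  'log' -> lower='log' -> no
Matches: ['RED', 'RED', 'red', 'Red']
Count: 4

4


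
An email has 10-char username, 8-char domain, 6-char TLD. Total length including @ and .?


An email address has format: username@domain.tld
Username length: 10
'@' character: 1
Domain length: 8
'.' character: 1
TLD length: 6
Total = 10 + 1 + 8 + 1 + 6 = 26

26


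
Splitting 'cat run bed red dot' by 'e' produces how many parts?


Splitting by 'e' breaks the string at each occurrence of the separator.
Text: 'cat run bed red dot'
Parts after split:
  Part 1: 'cat run b'
  Part 2: 'd r'
  Part 3: 'd dot'
Total parts: 3

3


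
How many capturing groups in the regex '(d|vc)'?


To count capturing groups, count each '(' that starts a group.
Pattern: '(d|vc)'
Walking through the pattern:
  Position 0: '(' -> group #1
Total capturing groups: 1

1


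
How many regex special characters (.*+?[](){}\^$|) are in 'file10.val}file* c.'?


Regex special characters are: . * + ? [ ] ( ) { } \ ^ $ |
Scanning 'file10.val}file* c.':
  pos 6: '.' -> SPECIAL
  pos 10: '}' -> SPECIAL
  pos 15: '*' -> SPECIAL
  pos 18: '.' -> SPECIAL
Special chars found: ['.', '}', '*', '.']
Total: 4

4


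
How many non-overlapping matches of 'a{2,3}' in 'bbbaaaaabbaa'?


Pattern 'a{2,3}' matches between 2 and 3 consecutive a's (greedy).
String: 'bbbaaaaabbaa'
Finding runs of a's and applying greedy matching:
  Run at pos 3: 'aaaaa' (length 5)
  Run at pos 10: 'aa' (length 2)
Matches: ['aaa', 'aa', 'aa']
Count: 3

3


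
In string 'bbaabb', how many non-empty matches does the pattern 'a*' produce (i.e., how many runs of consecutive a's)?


Pattern 'a*' matches zero or more a's. We want non-empty runs of consecutive a's.
String: 'bbaabb'
Walking through the string to find runs of a's:
  Run 1: positions 2-3 -> 'aa'
Non-empty runs found: ['aa']
Count: 1

1


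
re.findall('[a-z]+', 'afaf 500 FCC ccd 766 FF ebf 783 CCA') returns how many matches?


Pattern '[a-z]+' finds one or more lowercase letters.
Text: 'afaf 500 FCC ccd 766 FF ebf 783 CCA'
Scanning for matches:
  Match 1: 'afaf'
  Match 2: 'ccd'
  Match 3: 'ebf'
Total matches: 3

3


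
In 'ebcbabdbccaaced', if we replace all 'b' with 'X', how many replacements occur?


re.sub('b', 'X', text) replaces every occurrence of 'b' with 'X'.
Text: 'ebcbabdbccaaced'
Scanning for 'b':
  pos 1: 'b' -> replacement #1
  pos 3: 'b' -> replacement #2
  pos 5: 'b' -> replacement #3
  pos 7: 'b' -> replacement #4
Total replacements: 4

4


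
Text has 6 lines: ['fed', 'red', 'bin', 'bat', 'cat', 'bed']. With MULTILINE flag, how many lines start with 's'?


With MULTILINE flag, ^ matches the start of each line.
Lines: ['fed', 'red', 'bin', 'bat', 'cat', 'bed']
Checking which lines start with 's':
  Line 1: 'fed' -> no
  Line 2: 'red' -> no
  Line 3: 'bin' -> no
  Line 4: 'bat' -> no
  Line 5: 'cat' -> no
  Line 6: 'bed' -> no
Matching lines: []
Count: 0

0


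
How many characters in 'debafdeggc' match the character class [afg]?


Character class [afg] matches any of: {a, f, g}
Scanning string 'debafdeggc' character by character:
  pos 0: 'd' -> no
  pos 1: 'e' -> no
  pos 2: 'b' -> no
  pos 3: 'a' -> MATCH
  pos 4: 'f' -> MATCH
  pos 5: 'd' -> no
  pos 6: 'e' -> no
  pos 7: 'g' -> MATCH
  pos 8: 'g' -> MATCH
  pos 9: 'c' -> no
Total matches: 4

4


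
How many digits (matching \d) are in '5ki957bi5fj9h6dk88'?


\d matches any digit 0-9.
Scanning '5ki957bi5fj9h6dk88':
  pos 0: '5' -> DIGIT
  pos 3: '9' -> DIGIT
  pos 4: '5' -> DIGIT
  pos 5: '7' -> DIGIT
  pos 8: '5' -> DIGIT
  pos 11: '9' -> DIGIT
  pos 13: '6' -> DIGIT
  pos 16: '8' -> DIGIT
  pos 17: '8' -> DIGIT
Digits found: ['5', '9', '5', '7', '5', '9', '6', '8', '8']
Total: 9

9


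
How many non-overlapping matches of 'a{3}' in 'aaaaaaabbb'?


Pattern 'a{3}' matches exactly 3 consecutive a's (greedy, non-overlapping).
String: 'aaaaaaabbb'
Scanning for runs of a's:
  Run at pos 0: 'aaaaaaa' (length 7) -> 2 match(es)
Matches found: ['aaa', 'aaa']
Total: 2

2


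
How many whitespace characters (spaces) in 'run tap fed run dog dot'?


\s matches whitespace characters (spaces, tabs, etc.).
Text: 'run tap fed run dog dot'
This text has 6 words separated by spaces.
Number of spaces = number of words - 1 = 6 - 1 = 5

5


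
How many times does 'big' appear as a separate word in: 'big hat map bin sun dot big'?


Scanning each word for exact match 'big':
  Word 1: 'big' -> MATCH
  Word 2: 'hat' -> no
  Word 3: 'map' -> no
  Word 4: 'bin' -> no
  Word 5: 'sun' -> no
  Word 6: 'dot' -> no
  Word 7: 'big' -> MATCH
Total matches: 2

2


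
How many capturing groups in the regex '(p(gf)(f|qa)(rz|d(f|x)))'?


To count capturing groups, count each '(' that starts a group.
Pattern: '(p(gf)(f|qa)(rz|d(f|x)))'
Walking through the pattern:
  Position 0: '(' -> group #1
  Position 2: '(' -> group #2
  Position 6: '(' -> group #3
  Position 12: '(' -> group #4
  Position 17: '(' -> group #5
Total capturing groups: 5

5


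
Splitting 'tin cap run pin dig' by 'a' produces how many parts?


Splitting by 'a' breaks the string at each occurrence of the separator.
Text: 'tin cap run pin dig'
Parts after split:
  Part 1: 'tin c'
  Part 2: 'p run pin dig'
Total parts: 2

2


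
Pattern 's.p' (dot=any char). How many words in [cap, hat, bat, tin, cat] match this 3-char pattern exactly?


Pattern 's.p' means: starts with 's', any single char, ends with 'p'.
Checking each word (must be exactly 3 chars):
  'cap' (len=3): no
  'hat' (len=3): no
  'bat' (len=3): no
  'tin' (len=3): no
  'cat' (len=3): no
Matching words: []
Total: 0

0


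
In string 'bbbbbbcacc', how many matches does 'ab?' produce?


Pattern 'ab?' matches 'a' optionally followed by 'b'.
String: 'bbbbbbcacc'
Scanning left to right for 'a' then checking next char:
  Match 1: 'a' (a not followed by b)
Total matches: 1

1


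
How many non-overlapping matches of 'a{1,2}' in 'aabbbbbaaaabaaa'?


Pattern 'a{1,2}' matches between 1 and 2 consecutive a's (greedy).
String: 'aabbbbbaaaabaaa'
Finding runs of a's and applying greedy matching:
  Run at pos 0: 'aa' (length 2)
  Run at pos 7: 'aaaa' (length 4)
  Run at pos 12: 'aaa' (length 3)
Matches: ['aa', 'aa', 'aa', 'aa', 'a']
Count: 5

5


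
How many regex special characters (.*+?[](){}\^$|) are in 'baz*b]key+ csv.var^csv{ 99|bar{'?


Regex special characters are: . * + ? [ ] ( ) { } \ ^ $ |
Scanning 'baz*b]key+ csv.var^csv{ 99|bar{':
  pos 3: '*' -> SPECIAL
  pos 5: ']' -> SPECIAL
  pos 9: '+' -> SPECIAL
  pos 14: '.' -> SPECIAL
  pos 18: '^' -> SPECIAL
  pos 22: '{' -> SPECIAL
  pos 26: '|' -> SPECIAL
  pos 30: '{' -> SPECIAL
Special chars found: ['*', ']', '+', '.', '^', '{', '|', '{']
Total: 8

8


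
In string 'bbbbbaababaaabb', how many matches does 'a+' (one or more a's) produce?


Pattern 'a+' matches one or more consecutive a's.
String: 'bbbbbaababaaabb'
Scanning for runs of a:
  Match 1: 'aa' (length 2)
  Match 2: 'a' (length 1)
  Match 3: 'aaa' (length 3)
Total matches: 3

3


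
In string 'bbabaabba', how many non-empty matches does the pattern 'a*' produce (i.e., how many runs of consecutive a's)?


Pattern 'a*' matches zero or more a's. We want non-empty runs of consecutive a's.
String: 'bbabaabba'
Walking through the string to find runs of a's:
  Run 1: positions 2-2 -> 'a'
  Run 2: positions 4-5 -> 'aa'
  Run 3: positions 8-8 -> 'a'
Non-empty runs found: ['a', 'aa', 'a']
Count: 3

3


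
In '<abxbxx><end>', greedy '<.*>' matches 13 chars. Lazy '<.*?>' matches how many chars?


Greedy '<.*>' tries to match as MUCH as possible.
Lazy '<.*?>' tries to match as LITTLE as possible.

String: '<abxbxx><end>'
Greedy '<.*>' starts at first '<' and extends to the LAST '>': '<abxbxx><end>' (13 chars)
Lazy '<.*?>' starts at first '<' and stops at the FIRST '>': '<abxbxx>' (8 chars)

8


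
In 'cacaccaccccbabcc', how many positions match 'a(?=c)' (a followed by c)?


Lookahead 'a(?=c)' matches 'a' only when followed by 'c'.
String: 'cacaccaccccbabcc'
Checking each position where char is 'a':
  pos 1: 'a' -> MATCH (next='c')
  pos 3: 'a' -> MATCH (next='c')
  pos 6: 'a' -> MATCH (next='c')
  pos 12: 'a' -> no (next='b')
Matching positions: [1, 3, 6]
Count: 3

3


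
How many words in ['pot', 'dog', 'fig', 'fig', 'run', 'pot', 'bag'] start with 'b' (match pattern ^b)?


Pattern ^b anchors to start of word. Check which words begin with 'b':
  'pot' -> no
  'dog' -> no
  'fig' -> no
  'fig' -> no
  'run' -> no
  'pot' -> no
  'bag' -> MATCH (starts with 'b')
Matching words: ['bag']
Count: 1

1


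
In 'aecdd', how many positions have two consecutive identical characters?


Looking for consecutive identical characters in 'aecdd':
  pos 0-1: 'a' vs 'e' -> different
  pos 1-2: 'e' vs 'c' -> different
  pos 2-3: 'c' vs 'd' -> different
  pos 3-4: 'd' vs 'd' -> MATCH ('dd')
Consecutive identical pairs: ['dd']
Count: 1

1


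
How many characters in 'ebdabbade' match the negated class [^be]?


Negated class [^be] matches any char NOT in {b, e}
Scanning 'ebdabbade':
  pos 0: 'e' -> no (excluded)
  pos 1: 'b' -> no (excluded)
  pos 2: 'd' -> MATCH
  pos 3: 'a' -> MATCH
  pos 4: 'b' -> no (excluded)
  pos 5: 'b' -> no (excluded)
  pos 6: 'a' -> MATCH
  pos 7: 'd' -> MATCH
  pos 8: 'e' -> no (excluded)
Total matches: 4

4


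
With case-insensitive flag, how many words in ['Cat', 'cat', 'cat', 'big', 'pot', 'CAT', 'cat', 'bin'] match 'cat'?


Case-insensitive matching: compare each word's lowercase form to 'cat'.
  'Cat' -> lower='cat' -> MATCH
  'cat' -> lower='cat' -> MATCH
  'cat' -> lower='cat' -> MATCH
  'big' -> lower='big' -> no
  'pot' -> lower='pot' -> no
  'CAT' -> lower='cat' -> MATCH
  'cat' -> lower='cat' -> MATCH
  'bin' -> lower='bin' -> no
Matches: ['Cat', 'cat', 'cat', 'CAT', 'cat']
Count: 5

5


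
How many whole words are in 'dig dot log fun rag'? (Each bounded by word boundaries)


Word boundaries (\b) mark the start/end of each word.
Text: 'dig dot log fun rag'
Splitting by whitespace:
  Word 1: 'dig'
  Word 2: 'dot'
  Word 3: 'log'
  Word 4: 'fun'
  Word 5: 'rag'
Total whole words: 5

5


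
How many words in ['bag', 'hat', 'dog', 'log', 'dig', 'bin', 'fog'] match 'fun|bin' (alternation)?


Alternation 'fun|bin' matches either 'fun' or 'bin'.
Checking each word:
  'bag' -> no
  'hat' -> no
  'dog' -> no
  'log' -> no
  'dig' -> no
  'bin' -> MATCH
  'fog' -> no
Matches: ['bin']
Count: 1

1


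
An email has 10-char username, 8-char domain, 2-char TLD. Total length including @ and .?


An email address has format: username@domain.tld
Username length: 10
'@' character: 1
Domain length: 8
'.' character: 1
TLD length: 2
Total = 10 + 1 + 8 + 1 + 2 = 22

22


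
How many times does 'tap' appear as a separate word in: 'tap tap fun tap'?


Scanning each word for exact match 'tap':
  Word 1: 'tap' -> MATCH
  Word 2: 'tap' -> MATCH
  Word 3: 'fun' -> no
  Word 4: 'tap' -> MATCH
Total matches: 3

3


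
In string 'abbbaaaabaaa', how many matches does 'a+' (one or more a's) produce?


Pattern 'a+' matches one or more consecutive a's.
String: 'abbbaaaabaaa'
Scanning for runs of a:
  Match 1: 'a' (length 1)
  Match 2: 'aaaa' (length 4)
  Match 3: 'aaa' (length 3)
Total matches: 3

3


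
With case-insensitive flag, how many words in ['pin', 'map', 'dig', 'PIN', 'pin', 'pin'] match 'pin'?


Case-insensitive matching: compare each word's lowercase form to 'pin'.
  'pin' -> lower='pin' -> MATCH
  'map' -> lower='map' -> no
  'dig' -> lower='dig' -> no
  'PIN' -> lower='pin' -> MATCH
  'pin' -> lower='pin' -> MATCH
  'pin' -> lower='pin' -> MATCH
Matches: ['pin', 'PIN', 'pin', 'pin']
Count: 4

4


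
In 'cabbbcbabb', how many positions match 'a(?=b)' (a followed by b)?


Lookahead 'a(?=b)' matches 'a' only when followed by 'b'.
String: 'cabbbcbabb'
Checking each position where char is 'a':
  pos 1: 'a' -> MATCH (next='b')
  pos 7: 'a' -> MATCH (next='b')
Matching positions: [1, 7]
Count: 2

2


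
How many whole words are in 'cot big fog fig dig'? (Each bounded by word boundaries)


Word boundaries (\b) mark the start/end of each word.
Text: 'cot big fog fig dig'
Splitting by whitespace:
  Word 1: 'cot'
  Word 2: 'big'
  Word 3: 'fog'
  Word 4: 'fig'
  Word 5: 'dig'
Total whole words: 5

5


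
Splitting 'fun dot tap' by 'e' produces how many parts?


Splitting by 'e' breaks the string at each occurrence of the separator.
Text: 'fun dot tap'
Parts after split:
  Part 1: 'fun dot tap'
Total parts: 1

1


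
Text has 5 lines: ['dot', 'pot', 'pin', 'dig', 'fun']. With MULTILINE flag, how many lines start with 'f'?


With MULTILINE flag, ^ matches the start of each line.
Lines: ['dot', 'pot', 'pin', 'dig', 'fun']
Checking which lines start with 'f':
  Line 1: 'dot' -> no
  Line 2: 'pot' -> no
  Line 3: 'pin' -> no
  Line 4: 'dig' -> no
  Line 5: 'fun' -> MATCH
Matching lines: ['fun']
Count: 1

1


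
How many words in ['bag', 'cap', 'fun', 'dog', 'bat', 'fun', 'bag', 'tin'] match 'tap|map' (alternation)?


Alternation 'tap|map' matches either 'tap' or 'map'.
Checking each word:
  'bag' -> no
  'cap' -> no
  'fun' -> no
  'dog' -> no
  'bat' -> no
  'fun' -> no
  'bag' -> no
  'tin' -> no
Matches: []
Count: 0

0


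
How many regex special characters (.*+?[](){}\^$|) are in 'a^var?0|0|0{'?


Regex special characters are: . * + ? [ ] ( ) { } \ ^ $ |
Scanning 'a^var?0|0|0{':
  pos 1: '^' -> SPECIAL
  pos 5: '?' -> SPECIAL
  pos 7: '|' -> SPECIAL
  pos 9: '|' -> SPECIAL
  pos 11: '{' -> SPECIAL
Special chars found: ['^', '?', '|', '|', '{']
Total: 5

5


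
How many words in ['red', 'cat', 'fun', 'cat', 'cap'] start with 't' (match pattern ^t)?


Pattern ^t anchors to start of word. Check which words begin with 't':
  'red' -> no
  'cat' -> no
  'fun' -> no
  'cat' -> no
  'cap' -> no
Matching words: []
Count: 0

0


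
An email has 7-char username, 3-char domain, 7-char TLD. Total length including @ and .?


An email address has format: username@domain.tld
Username length: 7
'@' character: 1
Domain length: 3
'.' character: 1
TLD length: 7
Total = 7 + 1 + 3 + 1 + 7 = 19

19


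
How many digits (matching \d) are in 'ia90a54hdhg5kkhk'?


\d matches any digit 0-9.
Scanning 'ia90a54hdhg5kkhk':
  pos 2: '9' -> DIGIT
  pos 3: '0' -> DIGIT
  pos 5: '5' -> DIGIT
  pos 6: '4' -> DIGIT
  pos 11: '5' -> DIGIT
Digits found: ['9', '0', '5', '4', '5']
Total: 5

5


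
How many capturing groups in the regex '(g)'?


To count capturing groups, count each '(' that starts a group.
Pattern: '(g)'
Walking through the pattern:
  Position 0: '(' -> group #1
Total capturing groups: 1

1


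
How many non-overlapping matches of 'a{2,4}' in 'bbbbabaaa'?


Pattern 'a{2,4}' matches between 2 and 4 consecutive a's (greedy).
String: 'bbbbabaaa'
Finding runs of a's and applying greedy matching:
  Run at pos 4: 'a' (length 1)
  Run at pos 6: 'aaa' (length 3)
Matches: ['aaa']
Count: 1

1


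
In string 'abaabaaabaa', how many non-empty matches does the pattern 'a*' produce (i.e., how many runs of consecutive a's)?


Pattern 'a*' matches zero or more a's. We want non-empty runs of consecutive a's.
String: 'abaabaaabaa'
Walking through the string to find runs of a's:
  Run 1: positions 0-0 -> 'a'
  Run 2: positions 2-3 -> 'aa'
  Run 3: positions 5-7 -> 'aaa'
  Run 4: positions 9-10 -> 'aa'
Non-empty runs found: ['a', 'aa', 'aaa', 'aa']
Count: 4

4


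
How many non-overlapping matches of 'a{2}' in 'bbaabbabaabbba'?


Pattern 'a{2}' matches exactly 2 consecutive a's (greedy, non-overlapping).
String: 'bbaabbabaabbba'
Scanning for runs of a's:
  Run at pos 2: 'aa' (length 2) -> 1 match(es)
  Run at pos 6: 'a' (length 1) -> 0 match(es)
  Run at pos 8: 'aa' (length 2) -> 1 match(es)
  Run at pos 13: 'a' (length 1) -> 0 match(es)
Matches found: ['aa', 'aa']
Total: 2

2


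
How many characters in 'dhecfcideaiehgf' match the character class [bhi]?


Character class [bhi] matches any of: {b, h, i}
Scanning string 'dhecfcideaiehgf' character by character:
  pos 0: 'd' -> no
  pos 1: 'h' -> MATCH
  pos 2: 'e' -> no
  pos 3: 'c' -> no
  pos 4: 'f' -> no
  pos 5: 'c' -> no
  pos 6: 'i' -> MATCH
  pos 7: 'd' -> no
  pos 8: 'e' -> no
  pos 9: 'a' -> no
  pos 10: 'i' -> MATCH
  pos 11: 'e' -> no
  pos 12: 'h' -> MATCH
  pos 13: 'g' -> no
  pos 14: 'f' -> no
Total matches: 4

4


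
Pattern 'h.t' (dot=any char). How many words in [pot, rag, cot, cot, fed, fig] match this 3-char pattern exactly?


Pattern 'h.t' means: starts with 'h', any single char, ends with 't'.
Checking each word (must be exactly 3 chars):
  'pot' (len=3): no
  'rag' (len=3): no
  'cot' (len=3): no
  'cot' (len=3): no
  'fed' (len=3): no
  'fig' (len=3): no
Matching words: []
Total: 0

0


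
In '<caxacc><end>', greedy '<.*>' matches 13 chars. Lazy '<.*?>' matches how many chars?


Greedy '<.*>' tries to match as MUCH as possible.
Lazy '<.*?>' tries to match as LITTLE as possible.

String: '<caxacc><end>'
Greedy '<.*>' starts at first '<' and extends to the LAST '>': '<caxacc><end>' (13 chars)
Lazy '<.*?>' starts at first '<' and stops at the FIRST '>': '<caxacc>' (8 chars)

8


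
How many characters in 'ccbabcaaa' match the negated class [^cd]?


Negated class [^cd] matches any char NOT in {c, d}
Scanning 'ccbabcaaa':
  pos 0: 'c' -> no (excluded)
  pos 1: 'c' -> no (excluded)
  pos 2: 'b' -> MATCH
  pos 3: 'a' -> MATCH
  pos 4: 'b' -> MATCH
  pos 5: 'c' -> no (excluded)
  pos 6: 'a' -> MATCH
  pos 7: 'a' -> MATCH
  pos 8: 'a' -> MATCH
Total matches: 6

6


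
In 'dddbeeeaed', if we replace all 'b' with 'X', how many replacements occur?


re.sub('b', 'X', text) replaces every occurrence of 'b' with 'X'.
Text: 'dddbeeeaed'
Scanning for 'b':
  pos 3: 'b' -> replacement #1
Total replacements: 1

1


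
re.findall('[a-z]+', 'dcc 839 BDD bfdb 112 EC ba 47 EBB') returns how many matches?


Pattern '[a-z]+' finds one or more lowercase letters.
Text: 'dcc 839 BDD bfdb 112 EC ba 47 EBB'
Scanning for matches:
  Match 1: 'dcc'
  Match 2: 'bfdb'
  Match 3: 'ba'
Total matches: 3

3


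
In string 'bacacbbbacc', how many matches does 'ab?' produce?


Pattern 'ab?' matches 'a' optionally followed by 'b'.
String: 'bacacbbbacc'
Scanning left to right for 'a' then checking next char:
  Match 1: 'a' (a not followed by b)
  Match 2: 'a' (a not followed by b)
  Match 3: 'a' (a not followed by b)
Total matches: 3

3


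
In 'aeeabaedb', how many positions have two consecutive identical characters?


Looking for consecutive identical characters in 'aeeabaedb':
  pos 0-1: 'a' vs 'e' -> different
  pos 1-2: 'e' vs 'e' -> MATCH ('ee')
  pos 2-3: 'e' vs 'a' -> different
  pos 3-4: 'a' vs 'b' -> different
  pos 4-5: 'b' vs 'a' -> different
  pos 5-6: 'a' vs 'e' -> different
  pos 6-7: 'e' vs 'd' -> different
  pos 7-8: 'd' vs 'b' -> different
Consecutive identical pairs: ['ee']
Count: 1

1


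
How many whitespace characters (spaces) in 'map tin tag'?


\s matches whitespace characters (spaces, tabs, etc.).
Text: 'map tin tag'
This text has 3 words separated by spaces.
Number of spaces = number of words - 1 = 3 - 1 = 2

2


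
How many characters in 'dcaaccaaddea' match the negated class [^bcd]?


Negated class [^bcd] matches any char NOT in {b, c, d}
Scanning 'dcaaccaaddea':
  pos 0: 'd' -> no (excluded)
  pos 1: 'c' -> no (excluded)
  pos 2: 'a' -> MATCH
  pos 3: 'a' -> MATCH
  pos 4: 'c' -> no (excluded)
  pos 5: 'c' -> no (excluded)
  pos 6: 'a' -> MATCH
  pos 7: 'a' -> MATCH
  pos 8: 'd' -> no (excluded)
  pos 9: 'd' -> no (excluded)
  pos 10: 'e' -> MATCH
  pos 11: 'a' -> MATCH
Total matches: 6

6


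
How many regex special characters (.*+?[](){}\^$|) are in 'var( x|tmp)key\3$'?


Regex special characters are: . * + ? [ ] ( ) { } \ ^ $ |
Scanning 'var( x|tmp)key\3$':
  pos 3: '(' -> SPECIAL
  pos 6: '|' -> SPECIAL
  pos 10: ')' -> SPECIAL
  pos 14: '\' -> SPECIAL
  pos 16: '$' -> SPECIAL
Special chars found: ['(', '|', ')', '\\', '$']
Total: 5

5


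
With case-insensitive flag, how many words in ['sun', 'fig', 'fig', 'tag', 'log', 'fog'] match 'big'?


Case-insensitive matching: compare each word's lowercase form to 'big'.
  'sun' -> lower='sun' -> no
  'fig' -> lower='fig' -> no
  'fig' -> lower='fig' -> no
  'tag' -> lower='tag' -> no
  'log' -> lower='log' -> no
  'fog' -> lower='fog' -> no
Matches: []
Count: 0

0


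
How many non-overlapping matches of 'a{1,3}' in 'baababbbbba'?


Pattern 'a{1,3}' matches between 1 and 3 consecutive a's (greedy).
String: 'baababbbbba'
Finding runs of a's and applying greedy matching:
  Run at pos 1: 'aa' (length 2)
  Run at pos 4: 'a' (length 1)
  Run at pos 10: 'a' (length 1)
Matches: ['aa', 'a', 'a']
Count: 3

3


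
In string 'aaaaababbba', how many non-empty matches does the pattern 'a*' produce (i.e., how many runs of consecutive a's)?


Pattern 'a*' matches zero or more a's. We want non-empty runs of consecutive a's.
String: 'aaaaababbba'
Walking through the string to find runs of a's:
  Run 1: positions 0-4 -> 'aaaaa'
  Run 2: positions 6-6 -> 'a'
  Run 3: positions 10-10 -> 'a'
Non-empty runs found: ['aaaaa', 'a', 'a']
Count: 3

3


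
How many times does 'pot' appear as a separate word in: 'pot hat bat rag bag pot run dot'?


Scanning each word for exact match 'pot':
  Word 1: 'pot' -> MATCH
  Word 2: 'hat' -> no
  Word 3: 'bat' -> no
  Word 4: 'rag' -> no
  Word 5: 'bag' -> no
  Word 6: 'pot' -> MATCH
  Word 7: 'run' -> no
  Word 8: 'dot' -> no
Total matches: 2

2


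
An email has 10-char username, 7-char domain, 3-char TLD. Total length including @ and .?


An email address has format: username@domain.tld
Username length: 10
'@' character: 1
Domain length: 7
'.' character: 1
TLD length: 3
Total = 10 + 1 + 7 + 1 + 3 = 22

22


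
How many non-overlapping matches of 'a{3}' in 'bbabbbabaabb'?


Pattern 'a{3}' matches exactly 3 consecutive a's (greedy, non-overlapping).
String: 'bbabbbabaabb'
Scanning for runs of a's:
  Run at pos 2: 'a' (length 1) -> 0 match(es)
  Run at pos 6: 'a' (length 1) -> 0 match(es)
  Run at pos 8: 'aa' (length 2) -> 0 match(es)
Matches found: []
Total: 0

0


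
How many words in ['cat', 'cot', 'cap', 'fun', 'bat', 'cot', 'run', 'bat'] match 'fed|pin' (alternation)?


Alternation 'fed|pin' matches either 'fed' or 'pin'.
Checking each word:
  'cat' -> no
  'cot' -> no
  'cap' -> no
  'fun' -> no
  'bat' -> no
  'cot' -> no
  'run' -> no
  'bat' -> no
Matches: []
Count: 0

0


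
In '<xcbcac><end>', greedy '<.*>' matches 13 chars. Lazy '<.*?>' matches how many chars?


Greedy '<.*>' tries to match as MUCH as possible.
Lazy '<.*?>' tries to match as LITTLE as possible.

String: '<xcbcac><end>'
Greedy '<.*>' starts at first '<' and extends to the LAST '>': '<xcbcac><end>' (13 chars)
Lazy '<.*?>' starts at first '<' and stops at the FIRST '>': '<xcbcac>' (8 chars)

8


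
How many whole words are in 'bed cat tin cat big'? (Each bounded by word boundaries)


Word boundaries (\b) mark the start/end of each word.
Text: 'bed cat tin cat big'
Splitting by whitespace:
  Word 1: 'bed'
  Word 2: 'cat'
  Word 3: 'tin'
  Word 4: 'cat'
  Word 5: 'big'
Total whole words: 5

5


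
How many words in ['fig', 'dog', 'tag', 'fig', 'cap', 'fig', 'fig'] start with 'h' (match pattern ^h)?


Pattern ^h anchors to start of word. Check which words begin with 'h':
  'fig' -> no
  'dog' -> no
  'tag' -> no
  'fig' -> no
  'cap' -> no
  'fig' -> no
  'fig' -> no
Matching words: []
Count: 0

0


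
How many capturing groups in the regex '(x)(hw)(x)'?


To count capturing groups, count each '(' that starts a group.
Pattern: '(x)(hw)(x)'
Walking through the pattern:
  Position 0: '(' -> group #1
  Position 3: '(' -> group #2
  Position 7: '(' -> group #3
Total capturing groups: 3

3


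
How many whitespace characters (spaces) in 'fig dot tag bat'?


\s matches whitespace characters (spaces, tabs, etc.).
Text: 'fig dot tag bat'
This text has 4 words separated by spaces.
Number of spaces = number of words - 1 = 4 - 1 = 3

3


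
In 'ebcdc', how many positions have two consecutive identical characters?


Looking for consecutive identical characters in 'ebcdc':
  pos 0-1: 'e' vs 'b' -> different
  pos 1-2: 'b' vs 'c' -> different
  pos 2-3: 'c' vs 'd' -> different
  pos 3-4: 'd' vs 'c' -> different
Consecutive identical pairs: []
Count: 0

0


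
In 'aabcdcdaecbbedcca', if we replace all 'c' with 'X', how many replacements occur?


re.sub('c', 'X', text) replaces every occurrence of 'c' with 'X'.
Text: 'aabcdcdaecbbedcca'
Scanning for 'c':
  pos 3: 'c' -> replacement #1
  pos 5: 'c' -> replacement #2
  pos 9: 'c' -> replacement #3
  pos 14: 'c' -> replacement #4
  pos 15: 'c' -> replacement #5
Total replacements: 5

5


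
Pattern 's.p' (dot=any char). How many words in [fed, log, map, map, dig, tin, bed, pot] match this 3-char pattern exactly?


Pattern 's.p' means: starts with 's', any single char, ends with 'p'.
Checking each word (must be exactly 3 chars):
  'fed' (len=3): no
  'log' (len=3): no
  'map' (len=3): no
  'map' (len=3): no
  'dig' (len=3): no
  'tin' (len=3): no
  'bed' (len=3): no
  'pot' (len=3): no
Matching words: []
Total: 0

0


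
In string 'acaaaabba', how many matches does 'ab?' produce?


Pattern 'ab?' matches 'a' optionally followed by 'b'.
String: 'acaaaabba'
Scanning left to right for 'a' then checking next char:
  Match 1: 'a' (a not followed by b)
  Match 2: 'a' (a not followed by b)
  Match 3: 'a' (a not followed by b)
  Match 4: 'a' (a not followed by b)
  Match 5: 'ab' (a followed by b)
  Match 6: 'a' (a not followed by b)
Total matches: 6

6


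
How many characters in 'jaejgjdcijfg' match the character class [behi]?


Character class [behi] matches any of: {b, e, h, i}
Scanning string 'jaejgjdcijfg' character by character:
  pos 0: 'j' -> no
  pos 1: 'a' -> no
  pos 2: 'e' -> MATCH
  pos 3: 'j' -> no
  pos 4: 'g' -> no
  pos 5: 'j' -> no
  pos 6: 'd' -> no
  pos 7: 'c' -> no
  pos 8: 'i' -> MATCH
  pos 9: 'j' -> no
  pos 10: 'f' -> no
  pos 11: 'g' -> no
Total matches: 2

2


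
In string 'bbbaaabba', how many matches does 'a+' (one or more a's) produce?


Pattern 'a+' matches one or more consecutive a's.
String: 'bbbaaabba'
Scanning for runs of a:
  Match 1: 'aaa' (length 3)
  Match 2: 'a' (length 1)
Total matches: 2

2


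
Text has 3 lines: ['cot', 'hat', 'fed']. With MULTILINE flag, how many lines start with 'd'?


With MULTILINE flag, ^ matches the start of each line.
Lines: ['cot', 'hat', 'fed']
Checking which lines start with 'd':
  Line 1: 'cot' -> no
  Line 2: 'hat' -> no
  Line 3: 'fed' -> no
Matching lines: []
Count: 0

0


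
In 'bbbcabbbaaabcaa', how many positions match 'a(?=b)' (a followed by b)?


Lookahead 'a(?=b)' matches 'a' only when followed by 'b'.
String: 'bbbcabbbaaabcaa'
Checking each position where char is 'a':
  pos 4: 'a' -> MATCH (next='b')
  pos 8: 'a' -> no (next='a')
  pos 9: 'a' -> no (next='a')
  pos 10: 'a' -> MATCH (next='b')
  pos 13: 'a' -> no (next='a')
Matching positions: [4, 10]
Count: 2

2


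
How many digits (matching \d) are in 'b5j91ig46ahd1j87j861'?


\d matches any digit 0-9.
Scanning 'b5j91ig46ahd1j87j861':
  pos 1: '5' -> DIGIT
  pos 3: '9' -> DIGIT
  pos 4: '1' -> DIGIT
  pos 7: '4' -> DIGIT
  pos 8: '6' -> DIGIT
  pos 12: '1' -> DIGIT
  pos 14: '8' -> DIGIT
  pos 15: '7' -> DIGIT
  pos 17: '8' -> DIGIT
  pos 18: '6' -> DIGIT
  pos 19: '1' -> DIGIT
Digits found: ['5', '9', '1', '4', '6', '1', '8', '7', '8', '6', '1']
Total: 11

11


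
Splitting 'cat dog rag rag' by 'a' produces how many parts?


Splitting by 'a' breaks the string at each occurrence of the separator.
Text: 'cat dog rag rag'
Parts after split:
  Part 1: 'c'
  Part 2: 't dog r'
  Part 3: 'g r'
  Part 4: 'g'
Total parts: 4

4


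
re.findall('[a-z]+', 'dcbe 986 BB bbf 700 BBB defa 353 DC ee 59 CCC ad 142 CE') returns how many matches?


Pattern '[a-z]+' finds one or more lowercase letters.
Text: 'dcbe 986 BB bbf 700 BBB defa 353 DC ee 59 CCC ad 142 CE'
Scanning for matches:
  Match 1: 'dcbe'
  Match 2: 'bbf'
  Match 3: 'defa'
  Match 4: 'ee'
  Match 5: 'ad'
Total matches: 5

5


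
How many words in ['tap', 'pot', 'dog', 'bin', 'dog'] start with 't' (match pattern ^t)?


Pattern ^t anchors to start of word. Check which words begin with 't':
  'tap' -> MATCH (starts with 't')
  'pot' -> no
  'dog' -> no
  'bin' -> no
  'dog' -> no
Matching words: ['tap']
Count: 1

1


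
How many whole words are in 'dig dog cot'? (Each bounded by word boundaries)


Word boundaries (\b) mark the start/end of each word.
Text: 'dig dog cot'
Splitting by whitespace:
  Word 1: 'dig'
  Word 2: 'dog'
  Word 3: 'cot'
Total whole words: 3

3


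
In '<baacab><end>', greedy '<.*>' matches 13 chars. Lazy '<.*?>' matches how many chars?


Greedy '<.*>' tries to match as MUCH as possible.
Lazy '<.*?>' tries to match as LITTLE as possible.

String: '<baacab><end>'
Greedy '<.*>' starts at first '<' and extends to the LAST '>': '<baacab><end>' (13 chars)
Lazy '<.*?>' starts at first '<' and stops at the FIRST '>': '<baacab>' (8 chars)

8


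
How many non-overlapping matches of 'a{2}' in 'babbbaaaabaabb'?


Pattern 'a{2}' matches exactly 2 consecutive a's (greedy, non-overlapping).
String: 'babbbaaaabaabb'
Scanning for runs of a's:
  Run at pos 1: 'a' (length 1) -> 0 match(es)
  Run at pos 5: 'aaaa' (length 4) -> 2 match(es)
  Run at pos 10: 'aa' (length 2) -> 1 match(es)
Matches found: ['aa', 'aa', 'aa']
Total: 3

3


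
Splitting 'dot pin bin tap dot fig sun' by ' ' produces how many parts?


Splitting by ' ' breaks the string at each occurrence of the separator.
Text: 'dot pin bin tap dot fig sun'
Parts after split:
  Part 1: 'dot'
  Part 2: 'pin'
  Part 3: 'bin'
  Part 4: 'tap'
  Part 5: 'dot'
  Part 6: 'fig'
  Part 7: 'sun'
Total parts: 7

7


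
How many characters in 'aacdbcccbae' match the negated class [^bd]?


Negated class [^bd] matches any char NOT in {b, d}
Scanning 'aacdbcccbae':
  pos 0: 'a' -> MATCH
  pos 1: 'a' -> MATCH
  pos 2: 'c' -> MATCH
  pos 3: 'd' -> no (excluded)
  pos 4: 'b' -> no (excluded)
  pos 5: 'c' -> MATCH
  pos 6: 'c' -> MATCH
  pos 7: 'c' -> MATCH
  pos 8: 'b' -> no (excluded)
  pos 9: 'a' -> MATCH
  pos 10: 'e' -> MATCH
Total matches: 8

8


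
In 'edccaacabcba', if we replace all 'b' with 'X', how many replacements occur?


re.sub('b', 'X', text) replaces every occurrence of 'b' with 'X'.
Text: 'edccaacabcba'
Scanning for 'b':
  pos 8: 'b' -> replacement #1
  pos 10: 'b' -> replacement #2
Total replacements: 2

2


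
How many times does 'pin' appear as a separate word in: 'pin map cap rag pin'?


Scanning each word for exact match 'pin':
  Word 1: 'pin' -> MATCH
  Word 2: 'map' -> no
  Word 3: 'cap' -> no
  Word 4: 'rag' -> no
  Word 5: 'pin' -> MATCH
Total matches: 2

2


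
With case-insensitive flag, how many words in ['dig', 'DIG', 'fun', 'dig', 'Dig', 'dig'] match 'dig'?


Case-insensitive matching: compare each word's lowercase form to 'dig'.
  'dig' -> lower='dig' -> MATCH
  'DIG' -> lower='dig' -> MATCH
  'fun' -> lower='fun' -> no
  'dig' -> lower='dig' -> MATCH
  'Dig' -> lower='dig' -> MATCH
  'dig' -> lower='dig' -> MATCH
Matches: ['dig', 'DIG', 'dig', 'Dig', 'dig']
Count: 5

5
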